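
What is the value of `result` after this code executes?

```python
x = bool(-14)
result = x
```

x = True; result = True

True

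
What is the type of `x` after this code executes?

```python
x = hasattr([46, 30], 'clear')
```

hasattr() returns bool

bool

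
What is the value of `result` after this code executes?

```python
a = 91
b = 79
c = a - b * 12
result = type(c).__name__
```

a is int; b is int; c is int; result = 'int'

'int'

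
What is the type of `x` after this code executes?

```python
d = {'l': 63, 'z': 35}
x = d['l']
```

Accessing dict[str, int] with str key returns int

int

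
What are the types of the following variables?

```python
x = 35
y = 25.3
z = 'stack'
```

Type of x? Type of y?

x is assigned a bare integer (no decimal point), so it is an int; y is assigned a number with a decimal point, so it is a float

int, float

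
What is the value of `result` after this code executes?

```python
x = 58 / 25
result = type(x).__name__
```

x is float; result = 'float'

'float'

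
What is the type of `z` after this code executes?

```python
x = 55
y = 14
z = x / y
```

int / int = float

float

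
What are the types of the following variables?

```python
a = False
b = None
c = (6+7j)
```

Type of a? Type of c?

a is assigned the constant False, which has type bool; c is assigned (6+7j), an int plus an imaginary literal (j suffix), which evaluates to complex

bool, complex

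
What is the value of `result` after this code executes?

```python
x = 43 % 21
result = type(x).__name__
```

x is int; result = 'int'

'int'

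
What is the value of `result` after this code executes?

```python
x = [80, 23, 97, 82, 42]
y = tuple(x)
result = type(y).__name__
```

x is list; y is tuple; result = 'tuple'

'tuple'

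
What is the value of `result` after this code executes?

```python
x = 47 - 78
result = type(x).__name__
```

x is int; result = 'int'

'int'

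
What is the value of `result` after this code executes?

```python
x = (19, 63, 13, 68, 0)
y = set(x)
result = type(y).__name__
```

x is tuple; y is set; result = 'set'

'set'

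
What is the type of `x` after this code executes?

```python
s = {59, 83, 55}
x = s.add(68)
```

set.add() returns None (mutates in place)

NoneType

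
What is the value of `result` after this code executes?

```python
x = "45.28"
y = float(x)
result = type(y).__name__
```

x is str; y is float; result = 'float'

'float'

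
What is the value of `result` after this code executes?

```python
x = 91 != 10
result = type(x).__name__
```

x is bool; result = 'bool'

'bool'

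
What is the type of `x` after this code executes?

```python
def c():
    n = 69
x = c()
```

Function without return returns None

NoneType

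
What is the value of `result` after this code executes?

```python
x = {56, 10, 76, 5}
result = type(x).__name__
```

x is set; result = 'set'

'set'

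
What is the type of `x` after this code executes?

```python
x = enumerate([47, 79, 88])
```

enumerate() returns an enumerate object

enumerate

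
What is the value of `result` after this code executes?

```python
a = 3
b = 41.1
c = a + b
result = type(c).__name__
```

a is int; b is float; c is float; result = 'float'

'float'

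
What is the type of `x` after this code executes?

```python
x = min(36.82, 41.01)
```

min() of floats returns float

float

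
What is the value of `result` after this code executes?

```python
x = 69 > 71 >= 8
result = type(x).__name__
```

x is bool; result = 'bool'

'bool'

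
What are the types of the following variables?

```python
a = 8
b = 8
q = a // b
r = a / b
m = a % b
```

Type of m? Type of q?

% of ints returns int; // returns int

int, int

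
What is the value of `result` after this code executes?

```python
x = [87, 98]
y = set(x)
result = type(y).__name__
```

x is list; y is set; result = 'set'

'set'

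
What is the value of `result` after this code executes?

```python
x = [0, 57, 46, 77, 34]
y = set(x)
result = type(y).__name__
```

x is list; y is set; result = 'set'

'set'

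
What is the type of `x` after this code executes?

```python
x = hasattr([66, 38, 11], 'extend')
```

hasattr() returns bool

bool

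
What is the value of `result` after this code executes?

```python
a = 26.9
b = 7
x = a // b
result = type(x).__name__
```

a is float; b is int; x is float; result = 'float'

'float'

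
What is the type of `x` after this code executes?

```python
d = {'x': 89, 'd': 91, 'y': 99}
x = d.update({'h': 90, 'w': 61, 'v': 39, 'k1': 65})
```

dict.update() returns None

NoneType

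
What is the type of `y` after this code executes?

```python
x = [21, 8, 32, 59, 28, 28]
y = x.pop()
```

list.pop() returns the popped element

int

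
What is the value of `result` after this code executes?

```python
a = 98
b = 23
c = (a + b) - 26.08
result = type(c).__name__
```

a is int; b is int; c is float; result = 'float'

'float'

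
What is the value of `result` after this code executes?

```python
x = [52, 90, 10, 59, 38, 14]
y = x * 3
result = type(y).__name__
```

x is list; y is list; result = 'list'

'list'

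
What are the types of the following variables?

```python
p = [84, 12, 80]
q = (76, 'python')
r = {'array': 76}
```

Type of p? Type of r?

p is assigned a list literal (square brackets); r is assigned a dict literal ({key: value})

list, dict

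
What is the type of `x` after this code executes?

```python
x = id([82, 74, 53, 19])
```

id() returns int

int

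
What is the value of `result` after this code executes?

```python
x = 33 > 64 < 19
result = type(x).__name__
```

x is bool; result = 'bool'

'bool'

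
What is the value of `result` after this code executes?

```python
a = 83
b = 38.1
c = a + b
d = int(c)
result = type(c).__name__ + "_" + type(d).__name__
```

a is int; b is float; c is float; d is int; result = 'float_int'

'float_int'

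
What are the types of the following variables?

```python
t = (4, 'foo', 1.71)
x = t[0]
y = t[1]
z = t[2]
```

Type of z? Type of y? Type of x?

tuple[2] is float; tuple[1] is str; tuple[0] is int

float, str, int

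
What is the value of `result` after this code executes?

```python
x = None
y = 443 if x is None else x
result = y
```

x = None; y = 443; result = 443

443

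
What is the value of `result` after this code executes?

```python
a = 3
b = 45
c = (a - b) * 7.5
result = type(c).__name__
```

a is int; b is int; c is float; result = 'float'

'float'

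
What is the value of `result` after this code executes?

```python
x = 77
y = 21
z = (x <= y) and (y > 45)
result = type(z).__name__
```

x is int; y is int; z is bool; result = 'bool'

'bool'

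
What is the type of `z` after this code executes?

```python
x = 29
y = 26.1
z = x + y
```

int + float = float

float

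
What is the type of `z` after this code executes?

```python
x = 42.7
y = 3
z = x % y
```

float % int = float

float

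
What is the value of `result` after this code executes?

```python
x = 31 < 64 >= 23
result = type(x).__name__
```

x is bool; result = 'bool'

'bool'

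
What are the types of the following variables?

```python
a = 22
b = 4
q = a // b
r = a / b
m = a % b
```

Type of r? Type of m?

/ returns float; % of ints returns int

float, int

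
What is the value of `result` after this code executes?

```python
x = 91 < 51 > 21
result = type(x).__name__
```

x is bool; result = 'bool'

'bool'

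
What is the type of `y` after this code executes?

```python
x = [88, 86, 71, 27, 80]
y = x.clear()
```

list.clear() returns None

NoneType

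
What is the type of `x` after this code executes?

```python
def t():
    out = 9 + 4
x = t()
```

Function without return returns None

NoneType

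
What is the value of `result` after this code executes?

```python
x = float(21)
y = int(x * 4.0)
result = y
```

x = 21.0; y = 84; result = 84

84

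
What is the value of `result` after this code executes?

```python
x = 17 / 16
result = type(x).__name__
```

x is float; result = 'float'

'float'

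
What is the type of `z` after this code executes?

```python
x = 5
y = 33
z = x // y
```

int // int = int

int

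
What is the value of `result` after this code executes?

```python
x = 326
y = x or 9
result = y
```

x = 326; y = 326; result = 326

326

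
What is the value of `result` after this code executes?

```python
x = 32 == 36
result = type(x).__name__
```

x is bool; result = 'bool'

'bool'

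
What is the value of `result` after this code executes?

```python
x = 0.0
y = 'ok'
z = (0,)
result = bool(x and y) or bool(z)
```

x = 0.0; y = 'ok'; z = (0,); result = True

True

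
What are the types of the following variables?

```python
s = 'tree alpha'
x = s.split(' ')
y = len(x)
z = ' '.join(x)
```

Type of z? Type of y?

str.join() returns str; len() returns int

str, int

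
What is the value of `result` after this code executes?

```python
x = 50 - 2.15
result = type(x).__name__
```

x is float; result = 'float'

'float'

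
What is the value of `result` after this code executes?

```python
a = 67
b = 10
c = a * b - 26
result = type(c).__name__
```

a is int; b is int; c is int; result = 'int'

'int'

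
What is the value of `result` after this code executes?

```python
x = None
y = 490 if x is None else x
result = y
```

x = None; y = 490; result = 490

490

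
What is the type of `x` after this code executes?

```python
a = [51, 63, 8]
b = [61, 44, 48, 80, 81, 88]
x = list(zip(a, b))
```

list(zip()) returns a list of tuples

list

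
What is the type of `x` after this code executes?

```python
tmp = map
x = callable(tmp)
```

callable() returns bool

bool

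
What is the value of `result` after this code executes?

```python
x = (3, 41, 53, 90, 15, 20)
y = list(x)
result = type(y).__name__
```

x is tuple; y is list; result = 'list'

'list'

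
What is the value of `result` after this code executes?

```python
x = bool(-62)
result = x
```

x = True; result = True

True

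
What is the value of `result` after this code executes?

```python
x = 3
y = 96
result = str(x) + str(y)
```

x = 3; y = 96; result = '396'

'396'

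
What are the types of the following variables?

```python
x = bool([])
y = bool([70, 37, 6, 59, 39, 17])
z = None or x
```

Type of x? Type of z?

bool() returns bool; None or bool returns the bool

bool, bool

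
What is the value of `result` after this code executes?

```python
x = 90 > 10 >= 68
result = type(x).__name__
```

x is bool; result = 'bool'

'bool'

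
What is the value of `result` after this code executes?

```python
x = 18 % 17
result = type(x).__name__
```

x is int; result = 'int'

'int'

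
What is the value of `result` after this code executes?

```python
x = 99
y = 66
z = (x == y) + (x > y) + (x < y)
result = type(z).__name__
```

x is int; y is int; z is int; result = 'int'

'int'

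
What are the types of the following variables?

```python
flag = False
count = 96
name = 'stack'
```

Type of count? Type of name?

count is assigned a bare integer (no decimal point), so it is an int; name is assigned a quoted string literal, so it is a str

int, str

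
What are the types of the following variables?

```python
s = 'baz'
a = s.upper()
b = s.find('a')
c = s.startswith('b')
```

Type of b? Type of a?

find() returns int; upper() returns str

int, str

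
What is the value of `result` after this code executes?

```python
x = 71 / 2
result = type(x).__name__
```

x is float; result = 'float'

'float'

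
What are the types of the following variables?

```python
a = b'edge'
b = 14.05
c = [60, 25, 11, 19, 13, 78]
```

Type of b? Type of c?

b is assigned a number with a decimal point, so it is a float; c is assigned a list literal (square brackets)

float, list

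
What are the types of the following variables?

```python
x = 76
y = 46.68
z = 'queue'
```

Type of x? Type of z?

x is assigned a bare integer (no decimal point), so it is an int; z is assigned a quoted string literal, so it is a str

int, str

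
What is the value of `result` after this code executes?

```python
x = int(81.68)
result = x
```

x = 81; result = 81

81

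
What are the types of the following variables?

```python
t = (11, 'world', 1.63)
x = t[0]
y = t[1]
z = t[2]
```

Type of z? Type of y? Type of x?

tuple[2] is float; tuple[1] is str; tuple[0] is int

float, str, int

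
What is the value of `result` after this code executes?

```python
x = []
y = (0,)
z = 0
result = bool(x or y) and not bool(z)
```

x = []; y = (0,); z = 0; result = True

True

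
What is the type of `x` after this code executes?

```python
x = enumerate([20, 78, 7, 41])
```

enumerate() returns an enumerate object

enumerate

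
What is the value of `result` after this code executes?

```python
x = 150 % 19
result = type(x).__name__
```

x is int; result = 'int'

'int'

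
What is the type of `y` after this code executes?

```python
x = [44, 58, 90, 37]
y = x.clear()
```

list.clear() returns None

NoneType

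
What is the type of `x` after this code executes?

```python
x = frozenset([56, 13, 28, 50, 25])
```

frozenset() returns frozenset

frozenset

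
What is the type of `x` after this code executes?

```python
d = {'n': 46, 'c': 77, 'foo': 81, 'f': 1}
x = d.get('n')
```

dict.get() returns value type when found

int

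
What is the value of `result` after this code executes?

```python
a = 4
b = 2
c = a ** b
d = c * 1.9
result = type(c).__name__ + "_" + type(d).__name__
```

a is int; b is int; c is int; d is float; result = 'int_float'

'int_float'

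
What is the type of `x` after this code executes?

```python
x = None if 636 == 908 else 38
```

636 == 908 is False, so the else branch is taken

int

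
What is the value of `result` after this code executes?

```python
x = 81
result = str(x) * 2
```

x = 81; result = '8181'

'8181'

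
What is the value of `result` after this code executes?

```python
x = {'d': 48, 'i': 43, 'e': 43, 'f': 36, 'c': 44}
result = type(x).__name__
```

x is dict; result = 'dict'

'dict'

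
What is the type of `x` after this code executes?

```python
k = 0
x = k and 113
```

'and' returns first falsy value (0 is int)

int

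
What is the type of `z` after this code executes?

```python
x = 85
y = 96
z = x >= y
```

Comparison returns bool

bool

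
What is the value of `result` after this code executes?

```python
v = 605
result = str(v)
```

v = 605; result = '605'

'605'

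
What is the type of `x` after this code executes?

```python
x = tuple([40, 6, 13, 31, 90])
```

tuple() constructor returns tuple

tuple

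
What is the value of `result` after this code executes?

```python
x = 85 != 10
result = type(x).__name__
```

x is bool; result = 'bool'

'bool'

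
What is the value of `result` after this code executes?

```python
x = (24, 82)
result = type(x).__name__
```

x is tuple; result = 'tuple'

'tuple'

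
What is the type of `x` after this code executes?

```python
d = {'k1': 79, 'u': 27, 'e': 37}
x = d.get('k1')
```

dict.get() returns value type when found

int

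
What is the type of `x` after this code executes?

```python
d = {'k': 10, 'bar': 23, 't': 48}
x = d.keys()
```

.keys() returns dict_keys view

dict_keys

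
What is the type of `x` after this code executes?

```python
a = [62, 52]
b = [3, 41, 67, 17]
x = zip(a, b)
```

zip() returns a zip object

zip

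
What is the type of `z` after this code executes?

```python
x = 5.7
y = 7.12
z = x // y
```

float // float = float

float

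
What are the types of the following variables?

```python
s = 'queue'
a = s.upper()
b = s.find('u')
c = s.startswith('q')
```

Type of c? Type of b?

startswith() returns bool; find() returns int

bool, int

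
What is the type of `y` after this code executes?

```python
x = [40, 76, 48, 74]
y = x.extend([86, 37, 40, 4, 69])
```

list.extend() returns None

NoneType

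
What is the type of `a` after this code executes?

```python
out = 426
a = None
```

None has type NoneType

NoneType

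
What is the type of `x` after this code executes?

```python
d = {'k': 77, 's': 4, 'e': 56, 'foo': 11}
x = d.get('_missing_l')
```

dict.get() returns None when key not found

NoneType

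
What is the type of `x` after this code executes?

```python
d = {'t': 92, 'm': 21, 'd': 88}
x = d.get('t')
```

dict.get() returns value type when found

int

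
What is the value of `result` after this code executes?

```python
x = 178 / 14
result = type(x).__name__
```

x is float; result = 'float'

'float'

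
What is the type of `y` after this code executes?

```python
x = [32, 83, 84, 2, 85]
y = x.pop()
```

list.pop() returns the popped element

int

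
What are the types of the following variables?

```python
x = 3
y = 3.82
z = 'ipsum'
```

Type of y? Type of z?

y is assigned a number with a decimal point, so it is a float; z is assigned a quoted string literal, so it is a str

float, str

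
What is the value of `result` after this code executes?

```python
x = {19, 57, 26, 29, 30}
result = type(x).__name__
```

x is set; result = 'set'

'set'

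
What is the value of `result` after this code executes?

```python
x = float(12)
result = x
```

x = 12.0; result = 12.0

12.0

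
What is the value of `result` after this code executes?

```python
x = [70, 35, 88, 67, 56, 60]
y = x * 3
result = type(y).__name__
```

x is list; y is list; result = 'list'

'list'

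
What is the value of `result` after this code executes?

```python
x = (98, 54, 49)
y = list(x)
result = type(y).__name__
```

x is tuple; y is list; result = 'list'

'list'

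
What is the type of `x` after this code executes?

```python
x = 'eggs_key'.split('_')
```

str.split() returns list

list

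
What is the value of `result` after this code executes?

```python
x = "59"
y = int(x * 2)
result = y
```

x = '59'; y = 5959; result = 5959

5959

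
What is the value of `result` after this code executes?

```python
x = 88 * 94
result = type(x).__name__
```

x is int; result = 'int'

'int'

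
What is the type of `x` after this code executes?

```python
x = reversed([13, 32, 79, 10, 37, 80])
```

reversed() on a list returns list_reverseiterator

list_reverseiterator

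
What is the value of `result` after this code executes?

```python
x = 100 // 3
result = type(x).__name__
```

x is int; result = 'int'

'int'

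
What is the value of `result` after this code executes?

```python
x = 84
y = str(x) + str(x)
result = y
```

x = 84; y = '8484'; result = '8484'

'8484'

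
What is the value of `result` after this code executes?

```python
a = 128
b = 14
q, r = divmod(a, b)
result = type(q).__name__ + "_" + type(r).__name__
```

a is int; b is int; q is int; r is int; result = 'int_int'

'int_int'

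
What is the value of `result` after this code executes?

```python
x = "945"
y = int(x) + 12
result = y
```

x = '945'; y = 957; result = 957

957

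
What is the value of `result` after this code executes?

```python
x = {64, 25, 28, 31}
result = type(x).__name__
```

x is set; result = 'set'

'set'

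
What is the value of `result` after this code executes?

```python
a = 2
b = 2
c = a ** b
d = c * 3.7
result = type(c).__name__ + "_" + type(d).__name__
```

a is int; b is int; c is int; d is float; result = 'int_float'

'int_float'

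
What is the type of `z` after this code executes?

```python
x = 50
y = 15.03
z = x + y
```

int + float = float

float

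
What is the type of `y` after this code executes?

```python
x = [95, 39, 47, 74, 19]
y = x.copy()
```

list.copy() returns list

list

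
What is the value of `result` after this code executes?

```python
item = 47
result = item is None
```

item = 47; result = False

False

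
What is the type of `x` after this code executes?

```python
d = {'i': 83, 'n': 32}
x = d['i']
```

Accessing dict[str, int] with str key returns int

int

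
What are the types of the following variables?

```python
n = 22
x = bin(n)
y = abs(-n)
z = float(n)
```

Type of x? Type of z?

bin() returns str; float() returns float

str, float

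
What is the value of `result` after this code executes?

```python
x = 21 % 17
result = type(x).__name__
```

x is int; result = 'int'

'int'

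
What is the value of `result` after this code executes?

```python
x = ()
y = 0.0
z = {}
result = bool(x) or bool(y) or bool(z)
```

x = (); y = 0.0; z = {}; result = False

False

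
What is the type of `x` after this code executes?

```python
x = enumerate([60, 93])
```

enumerate() returns an enumerate object

enumerate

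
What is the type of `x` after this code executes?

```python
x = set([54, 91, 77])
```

set() constructor returns set

set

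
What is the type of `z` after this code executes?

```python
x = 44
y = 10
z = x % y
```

int % int = int

int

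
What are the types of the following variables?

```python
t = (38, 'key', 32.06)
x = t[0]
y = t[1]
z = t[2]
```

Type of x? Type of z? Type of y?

tuple[0] is int; tuple[2] is float; tuple[1] is str

int, float, str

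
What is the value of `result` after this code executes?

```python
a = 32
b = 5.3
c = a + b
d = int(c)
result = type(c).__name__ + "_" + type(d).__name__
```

a is int; b is float; c is float; d is int; result = 'float_int'

'float_int'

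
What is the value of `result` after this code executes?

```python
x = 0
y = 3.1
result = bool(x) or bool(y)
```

x = 0; y = 3.1; result = True

True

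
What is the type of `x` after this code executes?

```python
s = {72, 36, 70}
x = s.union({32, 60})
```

set.union() returns a new set

set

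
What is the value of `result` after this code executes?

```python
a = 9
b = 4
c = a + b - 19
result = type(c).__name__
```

a is int; b is int; c is int; result = 'int'

'int'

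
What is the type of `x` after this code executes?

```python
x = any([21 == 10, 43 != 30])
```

any() returns bool

bool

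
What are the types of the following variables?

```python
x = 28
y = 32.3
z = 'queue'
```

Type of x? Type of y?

x is assigned a bare integer (no decimal point), so it is an int; y is assigned a number with a decimal point, so it is a float

int, float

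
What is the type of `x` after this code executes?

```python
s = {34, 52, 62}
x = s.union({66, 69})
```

set.union() returns a new set

set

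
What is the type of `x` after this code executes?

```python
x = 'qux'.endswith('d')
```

str.endswith() returns bool

bool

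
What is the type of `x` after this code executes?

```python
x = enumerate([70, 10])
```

enumerate() returns an enumerate object

enumerate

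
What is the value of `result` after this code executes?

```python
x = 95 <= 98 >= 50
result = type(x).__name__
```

x is bool; result = 'bool'

'bool'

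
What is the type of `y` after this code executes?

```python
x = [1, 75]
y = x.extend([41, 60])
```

list.extend() returns None

NoneType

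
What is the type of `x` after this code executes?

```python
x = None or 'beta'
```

'or' with None returns the other truthy value (str)

str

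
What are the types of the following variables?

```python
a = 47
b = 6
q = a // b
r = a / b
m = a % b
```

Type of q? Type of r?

// returns int; / returns float

int, float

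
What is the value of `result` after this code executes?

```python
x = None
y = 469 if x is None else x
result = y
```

x = None; y = 469; result = 469

469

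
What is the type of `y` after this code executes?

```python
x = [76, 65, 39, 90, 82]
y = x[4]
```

Indexing list[int] returns int

int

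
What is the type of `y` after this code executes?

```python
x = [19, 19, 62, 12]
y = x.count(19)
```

list.count() returns int

int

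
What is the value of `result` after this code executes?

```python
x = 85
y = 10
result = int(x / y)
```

x = 85; y = 10; result = 8

8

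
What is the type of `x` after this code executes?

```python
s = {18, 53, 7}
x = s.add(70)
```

set.add() returns None (mutates in place)

NoneType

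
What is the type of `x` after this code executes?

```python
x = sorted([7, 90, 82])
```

sorted() always returns list

list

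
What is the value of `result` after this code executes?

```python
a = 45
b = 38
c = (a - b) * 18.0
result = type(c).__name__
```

a is int; b is int; c is float; result = 'float'

'float'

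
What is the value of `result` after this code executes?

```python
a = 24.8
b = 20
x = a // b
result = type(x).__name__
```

a is float; b is int; x is float; result = 'float'

'float'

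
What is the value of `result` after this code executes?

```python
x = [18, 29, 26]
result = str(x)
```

x = [18, 29, 26]; result = '[18, 29, 26]'

'[18, 29, 26]'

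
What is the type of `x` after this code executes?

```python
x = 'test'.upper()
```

str.upper() returns str

str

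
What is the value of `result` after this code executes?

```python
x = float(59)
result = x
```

x = 59.0; result = 59.0

59.0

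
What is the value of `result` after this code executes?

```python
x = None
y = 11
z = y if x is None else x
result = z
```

x = None; y = 11; z = 11; result = 11

11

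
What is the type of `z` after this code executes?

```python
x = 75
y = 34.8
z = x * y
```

int * float = float

float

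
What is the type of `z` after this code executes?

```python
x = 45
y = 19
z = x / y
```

int / int = float

float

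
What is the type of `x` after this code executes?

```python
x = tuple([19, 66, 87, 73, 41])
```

tuple() constructor returns tuple

tuple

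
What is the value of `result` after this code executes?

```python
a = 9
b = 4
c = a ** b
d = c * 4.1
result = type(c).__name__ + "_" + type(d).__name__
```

a is int; b is int; c is int; d is float; result = 'int_float'

'int_float'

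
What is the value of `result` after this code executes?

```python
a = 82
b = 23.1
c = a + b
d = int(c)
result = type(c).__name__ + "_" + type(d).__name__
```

a is int; b is float; c is float; d is int; result = 'float_int'

'float_int'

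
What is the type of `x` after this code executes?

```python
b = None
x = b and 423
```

'and' returns first falsy value (None)

NoneType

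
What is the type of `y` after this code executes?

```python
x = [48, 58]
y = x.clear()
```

list.clear() returns None

NoneType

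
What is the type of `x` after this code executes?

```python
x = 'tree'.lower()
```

str.lower() returns str

str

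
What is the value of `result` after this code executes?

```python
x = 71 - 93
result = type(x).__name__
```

x is int; result = 'int'

'int'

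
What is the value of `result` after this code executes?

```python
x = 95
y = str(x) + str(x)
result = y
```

x = 95; y = '9595'; result = '9595'

'9595'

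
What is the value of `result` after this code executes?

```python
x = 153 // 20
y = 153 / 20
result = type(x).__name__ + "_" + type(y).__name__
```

x is int; y is float; result = 'int_float'

'int_float'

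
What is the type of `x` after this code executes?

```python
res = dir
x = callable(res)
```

callable() returns bool

bool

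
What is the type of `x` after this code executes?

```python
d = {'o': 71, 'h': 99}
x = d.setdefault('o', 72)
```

dict.setdefault() returns the (existing or default) value

int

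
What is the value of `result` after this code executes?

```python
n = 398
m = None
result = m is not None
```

n = 398; m = None; result = False

False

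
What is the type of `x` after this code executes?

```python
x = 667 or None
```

'or' returns first truthy value

int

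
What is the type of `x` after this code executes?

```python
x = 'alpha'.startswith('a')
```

str.startswith() returns bool

bool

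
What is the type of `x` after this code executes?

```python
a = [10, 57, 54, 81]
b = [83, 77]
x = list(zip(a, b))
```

list(zip()) returns a list of tuples

list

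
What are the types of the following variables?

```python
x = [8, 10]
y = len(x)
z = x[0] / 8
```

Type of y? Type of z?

len() returns int; int / int = float

int, float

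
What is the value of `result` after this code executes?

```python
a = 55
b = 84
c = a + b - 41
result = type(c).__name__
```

a is int; b is int; c is int; result = 'int'

'int'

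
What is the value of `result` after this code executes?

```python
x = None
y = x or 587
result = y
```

x = None; y = 587; result = 587

587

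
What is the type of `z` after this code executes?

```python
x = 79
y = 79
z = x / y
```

int / int = float

float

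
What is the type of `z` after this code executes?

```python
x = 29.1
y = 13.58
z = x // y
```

float // float = float

float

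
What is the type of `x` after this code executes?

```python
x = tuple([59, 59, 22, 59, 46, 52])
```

tuple() constructor returns tuple

tuple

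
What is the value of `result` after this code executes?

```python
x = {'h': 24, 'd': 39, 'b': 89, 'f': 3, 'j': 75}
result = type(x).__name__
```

x is dict; result = 'dict'

'dict'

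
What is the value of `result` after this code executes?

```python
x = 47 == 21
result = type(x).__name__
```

x is bool; result = 'bool'

'bool'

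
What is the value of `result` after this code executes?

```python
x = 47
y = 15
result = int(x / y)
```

x = 47; y = 15; result = 3

3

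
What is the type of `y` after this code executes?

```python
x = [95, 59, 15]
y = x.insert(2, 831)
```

list.insert() returns None

NoneType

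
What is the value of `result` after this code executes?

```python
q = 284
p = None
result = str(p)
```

q = 284; p = None; result = 'None'

'None'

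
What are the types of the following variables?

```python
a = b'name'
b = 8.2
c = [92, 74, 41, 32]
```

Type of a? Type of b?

a is assigned a bytes literal (b'...' prefix); b is assigned a number with a decimal point, so it is a float

bytes, float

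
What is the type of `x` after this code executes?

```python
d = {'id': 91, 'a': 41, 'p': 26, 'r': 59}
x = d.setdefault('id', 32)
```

dict.setdefault() returns the (existing or default) value

int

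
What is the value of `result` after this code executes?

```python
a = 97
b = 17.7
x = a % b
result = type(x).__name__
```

a is int; b is float; x is float; result = 'float'

'float'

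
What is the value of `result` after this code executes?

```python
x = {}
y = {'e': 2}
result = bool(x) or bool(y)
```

x = {}; y = {'e': 2}; result = True

True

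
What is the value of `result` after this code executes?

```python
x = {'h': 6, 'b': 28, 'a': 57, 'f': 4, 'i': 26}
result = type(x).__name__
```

x is dict; result = 'dict'

'dict'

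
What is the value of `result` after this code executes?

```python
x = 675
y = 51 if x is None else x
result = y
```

x = 675; y = 675; result = 675

675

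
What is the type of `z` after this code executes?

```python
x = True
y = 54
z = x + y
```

bool + int = int (bool is subclass of int)

int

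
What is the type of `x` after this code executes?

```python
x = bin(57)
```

bin() returns str representation

str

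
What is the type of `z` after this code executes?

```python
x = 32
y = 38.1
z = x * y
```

int * float = float

float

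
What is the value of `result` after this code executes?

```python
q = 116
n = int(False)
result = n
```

q = 116; n = 0; result = 0

0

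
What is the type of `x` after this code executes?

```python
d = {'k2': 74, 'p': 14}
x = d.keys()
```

.keys() returns dict_keys view

dict_keys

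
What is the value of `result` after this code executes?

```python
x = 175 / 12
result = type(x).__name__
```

x is float; result = 'float'

'float'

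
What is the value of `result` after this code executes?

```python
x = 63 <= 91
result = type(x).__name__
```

x is bool; result = 'bool'

'bool'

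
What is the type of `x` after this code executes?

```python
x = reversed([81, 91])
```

reversed() on a list returns list_reverseiterator

list_reverseiterator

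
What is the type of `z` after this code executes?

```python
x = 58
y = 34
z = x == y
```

Equality comparison returns bool

bool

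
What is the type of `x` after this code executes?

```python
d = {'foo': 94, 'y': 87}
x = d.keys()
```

.keys() returns dict_keys view

dict_keys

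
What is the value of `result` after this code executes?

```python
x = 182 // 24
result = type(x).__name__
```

x is int; result = 'int'

'int'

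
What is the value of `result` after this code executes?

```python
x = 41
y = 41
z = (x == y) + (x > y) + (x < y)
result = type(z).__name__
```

x is int; y is int; z is int; result = 'int'

'int'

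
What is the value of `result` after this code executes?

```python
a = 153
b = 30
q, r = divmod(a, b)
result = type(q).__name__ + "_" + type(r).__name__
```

a is int; b is int; q is int; r is int; result = 'int_int'

'int_int'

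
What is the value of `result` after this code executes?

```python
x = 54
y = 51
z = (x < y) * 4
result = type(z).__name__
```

x is int; y is int; z is int; result = 'int'

'int'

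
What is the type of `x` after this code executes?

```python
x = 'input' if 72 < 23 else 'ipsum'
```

Both branches of conditional are str

str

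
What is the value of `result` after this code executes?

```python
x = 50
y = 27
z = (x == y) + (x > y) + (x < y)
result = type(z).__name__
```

x is int; y is int; z is int; result = 'int'

'int'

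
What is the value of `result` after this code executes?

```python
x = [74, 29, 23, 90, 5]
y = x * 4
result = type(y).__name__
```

x is list; y is list; result = 'list'

'list'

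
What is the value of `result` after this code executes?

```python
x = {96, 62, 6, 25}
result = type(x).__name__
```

x is set; result = 'set'

'set'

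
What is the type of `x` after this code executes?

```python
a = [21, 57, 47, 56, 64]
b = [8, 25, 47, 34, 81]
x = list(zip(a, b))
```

list(zip()) returns a list of tuples

list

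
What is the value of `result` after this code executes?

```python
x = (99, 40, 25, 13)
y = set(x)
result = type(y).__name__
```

x is tuple; y is set; result = 'set'

'set'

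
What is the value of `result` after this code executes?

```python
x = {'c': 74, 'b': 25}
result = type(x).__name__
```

x is dict; result = 'dict'

'dict'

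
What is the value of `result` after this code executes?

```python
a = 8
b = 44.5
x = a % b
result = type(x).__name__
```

a is int; b is float; x is float; result = 'float'

'float'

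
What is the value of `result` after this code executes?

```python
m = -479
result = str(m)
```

m = -479; result = '-479'

'-479'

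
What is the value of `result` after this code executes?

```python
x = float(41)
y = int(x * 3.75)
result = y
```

x = 41.0; y = 153; result = 153

153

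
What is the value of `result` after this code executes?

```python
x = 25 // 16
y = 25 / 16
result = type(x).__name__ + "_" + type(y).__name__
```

x is int; y is float; result = 'int_float'

'int_float'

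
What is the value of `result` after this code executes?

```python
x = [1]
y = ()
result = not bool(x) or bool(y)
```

x = [1]; y = (); result = False

False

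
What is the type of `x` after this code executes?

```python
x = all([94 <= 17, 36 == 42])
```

all() returns bool

bool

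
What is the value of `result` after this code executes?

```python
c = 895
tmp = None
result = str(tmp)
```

c = 895; tmp = None; result = 'None'

'None'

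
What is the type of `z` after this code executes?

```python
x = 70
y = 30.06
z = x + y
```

int + float = float

float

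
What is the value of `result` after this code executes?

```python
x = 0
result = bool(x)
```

x = 0; result = False

False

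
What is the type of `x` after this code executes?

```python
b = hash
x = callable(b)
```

callable() returns bool

bool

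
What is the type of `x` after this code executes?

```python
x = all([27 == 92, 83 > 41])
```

all() returns bool

bool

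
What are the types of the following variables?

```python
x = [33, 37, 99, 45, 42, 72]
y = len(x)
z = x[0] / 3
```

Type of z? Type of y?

int / int = float; len() returns int

float, int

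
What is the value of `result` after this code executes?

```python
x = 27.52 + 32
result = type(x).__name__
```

x is float; result = 'float'

'float'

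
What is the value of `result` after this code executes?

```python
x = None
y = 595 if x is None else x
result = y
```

x = None; y = 595; result = 595

595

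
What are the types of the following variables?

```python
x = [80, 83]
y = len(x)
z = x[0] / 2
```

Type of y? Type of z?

len() returns int; int / int = float

int, float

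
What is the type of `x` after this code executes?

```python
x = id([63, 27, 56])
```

id() returns int

int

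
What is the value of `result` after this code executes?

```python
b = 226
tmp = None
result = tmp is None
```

b = 226; tmp = None; result = True

True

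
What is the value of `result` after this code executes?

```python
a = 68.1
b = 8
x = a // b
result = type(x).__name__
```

a is float; b is int; x is float; result = 'float'

'float'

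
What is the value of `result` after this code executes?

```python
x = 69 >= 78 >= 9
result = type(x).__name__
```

x is bool; result = 'bool'

'bool'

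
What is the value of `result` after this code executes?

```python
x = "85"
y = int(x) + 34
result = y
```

x = '85'; y = 119; result = 119

119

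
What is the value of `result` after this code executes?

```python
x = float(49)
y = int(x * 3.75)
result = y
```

x = 49.0; y = 183; result = 183

183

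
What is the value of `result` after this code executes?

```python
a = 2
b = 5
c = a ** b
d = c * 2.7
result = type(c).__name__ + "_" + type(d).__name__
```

a is int; b is int; c is int; d is float; result = 'int_float'

'int_float'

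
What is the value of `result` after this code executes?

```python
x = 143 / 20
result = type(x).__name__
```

x is float; result = 'float'

'float'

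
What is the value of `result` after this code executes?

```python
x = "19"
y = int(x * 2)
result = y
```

x = '19'; y = 1919; result = 1919

1919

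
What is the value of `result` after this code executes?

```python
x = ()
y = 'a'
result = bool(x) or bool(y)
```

x = (); y = 'a'; result = True

True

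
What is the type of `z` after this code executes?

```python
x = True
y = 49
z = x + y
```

bool + int = int (bool is subclass of int)

int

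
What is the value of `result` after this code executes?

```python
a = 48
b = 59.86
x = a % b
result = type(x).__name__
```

a is int; b is float; x is float; result = 'float'

'float'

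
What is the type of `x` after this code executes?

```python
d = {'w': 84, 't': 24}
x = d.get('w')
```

dict.get() returns value type when found

int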